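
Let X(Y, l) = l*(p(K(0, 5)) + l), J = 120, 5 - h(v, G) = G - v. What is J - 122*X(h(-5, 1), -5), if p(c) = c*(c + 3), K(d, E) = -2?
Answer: -4150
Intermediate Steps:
p(c) = c*(3 + c)
h(v, G) = 5 + v - G (h(v, G) = 5 - (G - v) = 5 + (v - G) = 5 + v - G)
X(Y, l) = l*(-2 + l) (X(Y, l) = l*(-2*(3 - 2) + l) = l*(-2*1 + l) = l*(-2 + l))
J - 122*X(h(-5, 1), -5) = 120 - (-610)*(-2 - 5) = 120 - (-610)*(-7) = 120 - 122*35 = 120 - 4270 = -4150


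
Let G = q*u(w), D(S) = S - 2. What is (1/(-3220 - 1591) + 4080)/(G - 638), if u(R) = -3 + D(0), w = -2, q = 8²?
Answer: -19628879/4608938 ≈ -4.2589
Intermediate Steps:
D(S) = -2 + S
q = 64
u(R) = -5 (u(R) = -3 + (-2 + 0) = -3 - 2 = -5)
G = -320 (G = 64*(-5) = -320)
(1/(-3220 - 1591) + 4080)/(G - 638) = (1/(-3220 - 1591) + 4080)/(-320 - 638) = (1/(-4811) + 4080)/(-958) = (-1/4811 + 4080)*(-1/958) = (19628879/4811)*(-1/958) = -19628879/4608938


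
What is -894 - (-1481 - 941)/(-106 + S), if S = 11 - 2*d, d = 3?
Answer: -92716/101 ≈ -917.98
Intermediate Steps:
S = 5 (S = 11 - 2*3 = 11 - 6 = 5)
-894 - (-1481 - 941)/(-106 + S) = -894 - (-1481 - 941)/(-106 + 5) = -894 - (-2422)/(-101) = -894 - (-2422)*(-1)/101 = -894 - 1*2422/101 = -894 - 2422/101 = -92716/101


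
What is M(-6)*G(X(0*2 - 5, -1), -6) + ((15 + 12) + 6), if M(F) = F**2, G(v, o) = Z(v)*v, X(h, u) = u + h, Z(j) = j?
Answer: 1329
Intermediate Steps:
X(h, u) = h + u
G(v, o) = v**2 (G(v, o) = v*v = v**2)
M(-6)*G(X(0*2 - 5, -1), -6) + ((15 + 12) + 6) = (-6)**2*((0*2 - 5) - 1)**2 + ((15 + 12) + 6) = 36*((0 - 5) - 1)**2 + (27 + 6) = 36*(-5 - 1)**2 + 33 = 36*(-6)**2 + 33 = 36*36 + 33 = 1296 + 33 = 1329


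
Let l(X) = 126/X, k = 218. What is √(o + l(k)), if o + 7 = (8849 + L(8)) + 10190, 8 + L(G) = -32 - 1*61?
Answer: √224926078/109 ≈ 137.59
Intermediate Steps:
L(G) = -101 (L(G) = -8 + (-32 - 1*61) = -8 + (-32 - 61) = -8 - 93 = -101)
o = 18931 (o = -7 + ((8849 - 101) + 10190) = -7 + (8748 + 10190) = -7 + 18938 = 18931)
√(o + l(k)) = √(18931 + 126/218) = √(18931 + 126*(1/218)) = √(18931 + 63/109) = √(2063542/109) = √224926078/109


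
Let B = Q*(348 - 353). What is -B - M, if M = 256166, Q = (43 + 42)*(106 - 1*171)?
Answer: -283791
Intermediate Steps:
Q = -5525 (Q = 85*(106 - 171) = 85*(-65) = -5525)
B = 27625 (B = -5525*(348 - 353) = -5525*(-5) = 27625)
-B - M = -1*27625 - 1*256166 = -27625 - 256166 = -283791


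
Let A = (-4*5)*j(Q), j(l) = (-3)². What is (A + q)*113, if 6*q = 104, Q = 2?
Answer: -55144/3 ≈ -18381.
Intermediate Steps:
j(l) = 9
q = 52/3 (q = (⅙)*104 = 52/3 ≈ 17.333)
A = -180 (A = -4*5*9 = -20*9 = -180)
(A + q)*113 = (-180 + 52/3)*113 = -488/3*113 = -55144/3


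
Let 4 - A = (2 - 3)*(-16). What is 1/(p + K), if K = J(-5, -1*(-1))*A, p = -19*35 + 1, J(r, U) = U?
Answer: -1/676 ≈ -0.0014793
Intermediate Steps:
A = -12 (A = 4 - (2 - 3)*(-16) = 4 - (-1)*(-16) = 4 - 1*16 = 4 - 16 = -12)
p = -664 (p = -665 + 1 = -664)
K = -12 (K = -1*(-1)*(-12) = 1*(-12) = -12)
1/(p + K) = 1/(-664 - 12) = 1/(-676) = -1/676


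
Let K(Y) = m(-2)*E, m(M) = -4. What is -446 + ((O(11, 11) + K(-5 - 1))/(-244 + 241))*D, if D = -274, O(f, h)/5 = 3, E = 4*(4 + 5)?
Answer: -12228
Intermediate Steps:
E = 36 (E = 4*9 = 36)
O(f, h) = 15 (O(f, h) = 5*3 = 15)
K(Y) = -144 (K(Y) = -4*36 = -144)
-446 + ((O(11, 11) + K(-5 - 1))/(-244 + 241))*D = -446 + ((15 - 144)/(-244 + 241))*(-274) = -446 - 129/(-3)*(-274) = -446 - 129*(-⅓)*(-274) = -446 + 43*(-274) = -446 - 11782 = -12228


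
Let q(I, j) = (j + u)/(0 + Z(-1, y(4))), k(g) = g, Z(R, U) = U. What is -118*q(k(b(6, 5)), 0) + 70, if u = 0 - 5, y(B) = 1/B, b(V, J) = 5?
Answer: 2430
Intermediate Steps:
u = -5
q(I, j) = -20 + 4*j (q(I, j) = (j - 5)/(0 + 1/4) = (-5 + j)/(0 + ¼) = (-5 + j)/(¼) = (-5 + j)*4 = -20 + 4*j)
-118*q(k(b(6, 5)), 0) + 70 = -118*(-20 + 4*0) + 70 = -118*(-20 + 0) + 70 = -118*(-20) + 70 = 2360 + 70 = 2430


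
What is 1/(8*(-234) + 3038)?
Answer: 1/1166 ≈ 0.00085763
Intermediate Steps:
1/(8*(-234) + 3038) = 1/(-1872 + 3038) = 1/1166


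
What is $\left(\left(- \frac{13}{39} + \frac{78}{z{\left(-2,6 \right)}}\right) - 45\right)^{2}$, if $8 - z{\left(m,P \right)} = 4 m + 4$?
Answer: $\frac{54289}{36} \approx 1508.0$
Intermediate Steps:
$z{\left(m,P \right)} = 4 - 4 m$ ($z{\left(m,P \right)} = 8 - \left(4 m + 4\right) = 8 - \left(4 + 4 m\right) = 4 - 4 m$)
$\left(\left(- \frac{13}{39} + \frac{78}{z{\left(-2,6 \right)}}\right) - 45\right)^{2} = \left(\left(- \frac{13}{39} + \frac{78}{4 - -8}\right) - 45\right)^{2} = \left(\left(\left(-13\right) \frac{1}{39} + \frac{78}{4 + 8}\right) + \left(-70 + 25\right)\right)^{2} = \left(\left(- \frac{1}{3} + \frac{78}{12}\right) - 45\right)^{2} = \left(\left(- \frac{1}{3} + 78 \cdot \frac{1}{12}\right) - 45\right)^{2} = \left(\left(- \frac{1}{3} + \frac{13}{2}\right) - 45\right)^{2} = \left(\frac{37}{6} - 45\right)^{2} = \left(- \frac{233}{6}\right)^{2} = \frac{54289}{36}$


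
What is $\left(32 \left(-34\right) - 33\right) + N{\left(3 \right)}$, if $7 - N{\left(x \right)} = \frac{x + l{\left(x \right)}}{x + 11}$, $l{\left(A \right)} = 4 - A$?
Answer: $- \frac{7800}{7} \approx -1114.3$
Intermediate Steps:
$N{\left(x \right)} = 7 - \frac{4}{11 + x}$ ($N{\left(x \right)} = 7 - \frac{x - \left(-4 + x\right)}{x + 11} = 7 - \frac{4}{11 + x}$)
$\left(32 \left(-34\right) - 33\right) + N{\left(3 \right)} = \left(32 \left(-34\right) - 33\right) + \frac{73 + 7 \cdot 3}{11 + 3} = \left(-1088 - 33\right) + \frac{73 + 21}{14} = -1121 + \frac{1}{14} \cdot 94 = -1121 + \frac{47}{7} = - \frac{7800}{7}$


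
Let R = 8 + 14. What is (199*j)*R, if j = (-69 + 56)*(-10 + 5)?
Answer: 284570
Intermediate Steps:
j = 65 (j = -13*(-5) = 65)
R = 22
(199*j)*R = (199*65)*22 = 12935*22 = 284570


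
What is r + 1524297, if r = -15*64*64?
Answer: 1462857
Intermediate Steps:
r = -61440 (r = -960*64 = -61440)
r + 1524297 = -61440 + 1524297 = 1462857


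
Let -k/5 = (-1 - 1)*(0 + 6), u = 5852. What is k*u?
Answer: 351120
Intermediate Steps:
k = 60 (k = -5*(-1 - 1)*(0 + 6) = -(-10)*6 = -5*(-12) = 60)
k*u = 60*5852 = 351120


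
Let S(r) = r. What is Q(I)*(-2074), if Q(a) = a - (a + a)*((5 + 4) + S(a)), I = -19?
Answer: 827526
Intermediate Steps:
Q(a) = a - 2*a*(9 + a) (Q(a) = a - (a + a)*((5 + 4) + a) = a - 2*a*(9 + a))
Q(I)*(-2074) = -1*(-19)*(17 + 2*(-19))*(-2074) = -1*(-19)*(17 - 38)*(-2074) = -1*(-19)*(-21)*(-2074) = -399*(-2074) = 827526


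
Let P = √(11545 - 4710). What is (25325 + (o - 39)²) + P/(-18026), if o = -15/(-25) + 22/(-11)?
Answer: 673929/25 - √6835/18026 ≈ 26957.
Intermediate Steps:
o = -7/5 (o = -15*(-1/25) + 22*(-1/11) = ⅗ - 2 = -7/5 ≈ -1.4000)
P = √6835 ≈ 82.674
(25325 + (o - 39)²) + P/(-18026) = (25325 + (-7/5 - 39)²) + √6835/(-18026) = (25325 + (-202/5)²) + √6835*(-1/18026) = (25325 + 40804/25) - √6835/18026 = 673929/25 - √6835/18026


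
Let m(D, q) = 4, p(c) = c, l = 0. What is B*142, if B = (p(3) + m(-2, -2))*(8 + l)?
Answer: 7952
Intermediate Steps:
B = 56 (B = (3 + 4)*(8 + 0) = 7*8 = 56)
B*142 = 56*142 = 7952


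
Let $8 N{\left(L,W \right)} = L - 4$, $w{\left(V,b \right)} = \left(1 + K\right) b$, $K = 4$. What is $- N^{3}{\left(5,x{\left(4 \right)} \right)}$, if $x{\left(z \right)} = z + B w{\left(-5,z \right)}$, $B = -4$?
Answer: $- \frac{1}{512} \approx -0.0019531$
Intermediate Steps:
$w{\left(V,b \right)} = 5 b$ ($w{\left(V,b \right)} = \left(1 + 4\right) b = 5 b$)
$x{\left(z \right)} = - 19 z$ ($x{\left(z \right)} = z - 4 \cdot 5 z = z - 20 z = - 19 z$)
$N{\left(L,W \right)} = - \frac{1}{2} + \frac{L}{8}$ ($N{\left(L,W \right)} = \frac{L - 4}{8} = \frac{-4 + L}{8} = - \frac{1}{2} + \frac{L}{8}$)
$- N^{3}{\left(5,x{\left(4 \right)} \right)} = - \left(- \frac{1}{2} + \frac{1}{8} \cdot 5\right)^{3} = - \left(- \frac{1}{2} + \frac{5}{8}\right)^{3} = - \frac{1}{512}$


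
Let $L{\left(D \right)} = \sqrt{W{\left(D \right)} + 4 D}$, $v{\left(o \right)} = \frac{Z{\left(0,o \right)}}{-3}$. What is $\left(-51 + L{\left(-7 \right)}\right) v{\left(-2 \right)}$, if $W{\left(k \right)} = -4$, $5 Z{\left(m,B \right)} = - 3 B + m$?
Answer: $\frac{102}{5} - \frac{8 i \sqrt{2}}{5} \approx 20.4 - 2.2627 i$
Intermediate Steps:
$Z{\left(m,B \right)} = - \frac{3 B}{5} + \frac{m}{5}$ ($Z{\left(m,B \right)} = \frac{- 3 B + m}{5} = \frac{m - 3 B}{5} = - \frac{3 B}{5} + \frac{m}{5}$)
$v{\left(o \right)} = \frac{o}{5}$ ($v{\left(o \right)} = \frac{- \frac{3 o}{5} + \frac{1}{5} \cdot 0}{-3} = \left(- \frac{3 o}{5} + 0\right) \left(- \frac{1}{3}\right) = - \frac{3 o}{5} \left(- \frac{1}{3}\right) = \frac{o}{5}$)
$L{\left(D \right)} = \sqrt{-4 + 4 D}$
$\left(-51 + L{\left(-7 \right)}\right) v{\left(-2 \right)} = \left(-51 + 2 \sqrt{-1 - 7}\right) \frac{1}{5} \left(-2\right) = \left(-51 + 2 \sqrt{-8}\right) \left(- \frac{2}{5}\right) = \left(-51 + 2 \cdot 2 i \sqrt{2}\right) \left(- \frac{2}{5}\right) = \left(-51 + 4 i \sqrt{2}\right) \left(- \frac{2}{5}\right) = \frac{102}{5} - \frac{8 i \sqrt{2}}{5}$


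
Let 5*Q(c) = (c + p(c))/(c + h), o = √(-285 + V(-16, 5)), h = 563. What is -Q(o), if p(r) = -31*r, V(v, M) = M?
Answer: 12*√70/(-563*I + 2*√70) ≈ 0.0052955 + 0.17817*I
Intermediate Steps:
o = 2*I*√70 (o = √(-285 + 5) = √(-280) = 2*I*√70 ≈ 16.733*I)
Q(c) = -6*c/(563 + c) (Q(c) = ((c - 31*c)/(c + 563))/5 = ((-30*c)/(563 + c))/5 = (-30*c/(563 + c))/5 = -6*c/(563 + c))
-Q(o) = -(-6)*2*I*√70/(563 + 2*I*√70) = -(-12)*I*√70/(563 + 2*I*√70) = 12*I*√70/(563 + 2*I*√70)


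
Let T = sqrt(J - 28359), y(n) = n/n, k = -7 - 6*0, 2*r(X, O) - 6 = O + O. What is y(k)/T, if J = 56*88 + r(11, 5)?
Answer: -I*sqrt(23423)/23423 ≈ -0.006534*I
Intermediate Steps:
r(X, O) = 3 + O (r(X, O) = 3 + (O + O)/2 = 3 + (2*O)/2 = 3 + O)
J = 4936 (J = 56*88 + (3 + 5) = 4928 + 8 = 4936)
k = -7 (k = -7 + 0 = -7)
y(n) = 1
T = I*sqrt(23423) (T = sqrt(4936 - 28359) = sqrt(-23423) = I*sqrt(23423) ≈ 153.05*I)
y(k)/T = 1/(I*sqrt(23423)) = 1*(-I*sqrt(23423)/23423) = -I*sqrt(23423)/23423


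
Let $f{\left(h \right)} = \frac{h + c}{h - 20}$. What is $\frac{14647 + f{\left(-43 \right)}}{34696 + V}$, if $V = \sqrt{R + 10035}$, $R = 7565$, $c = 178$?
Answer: $\frac{222301609}{526660232} - \frac{256285 \sqrt{11}}{526660232} \approx 0.42048$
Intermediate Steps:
$f{\left(h \right)} = \frac{178 + h}{-20 + h}$ ($f{\left(h \right)} = \frac{h + 178}{h - 20} = \frac{178 + h}{-20 + h}$)
$V = 40 \sqrt{11}$ ($V = \sqrt{7565 + 10035} = \sqrt{17600} = 40 \sqrt{11} \approx 132.67$)
$\frac{14647 + f{\left(-43 \right)}}{34696 + V} = \frac{14647 + \frac{178 - 43}{-20 - 43}}{34696 + 40 \sqrt{11}} = \frac{14647 + \frac{1}{-63} \cdot 135}{34696 + 40 \sqrt{11}} = \frac{14647 - \frac{15}{7}}{34696 + 40 \sqrt{11}} = \frac{102514}{7 \left(34696 + 40 \sqrt{11}\right)}$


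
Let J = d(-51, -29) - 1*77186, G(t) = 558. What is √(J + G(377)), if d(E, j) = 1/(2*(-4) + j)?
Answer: I*√104903769/37 ≈ 276.82*I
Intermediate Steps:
d(E, j) = 1/(-8 + j)
J = -2855883/37 (J = 1/(-8 - 29) - 1*77186 = 1/(-37) - 77186 = -1/37 - 77186 = -2855883/37 ≈ -77186.)
√(J + G(377)) = √(-2855883/37 + 558) = √(-2835237/37) = I*√104903769/37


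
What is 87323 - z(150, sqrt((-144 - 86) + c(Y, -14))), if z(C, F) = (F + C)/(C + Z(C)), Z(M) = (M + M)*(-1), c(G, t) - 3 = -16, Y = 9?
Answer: 87324 + 3*I*sqrt(3)/50 ≈ 87324.0 + 0.10392*I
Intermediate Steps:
c(G, t) = -13 (c(G, t) = 3 - 16 = -13)
Z(M) = -2*M (Z(M) = (2*M)*(-1) = -2*M)
z(C, F) = -(C + F)/C (z(C, F) = (F + C)/(C - 2*C) = (C + F)/((-C)) = (C + F)*(-1/C) = -(C + F)/C)
87323 - z(150, sqrt((-144 - 86) + c(Y, -14))) = 87323 - (-1*150 - sqrt((-144 - 86) - 13))/150 = 87323 - (-150 - sqrt(-230 - 13))/150 = 87323 - (-150 - sqrt(-243))/150 = 87323 - (-150 - 9*I*sqrt(3))/150 = 87323 - (-1 - 3*I*sqrt(3)/50) = 87323 + (1 + 3*I*sqrt(3)/50) = 87324 + 3*I*sqrt(3)/50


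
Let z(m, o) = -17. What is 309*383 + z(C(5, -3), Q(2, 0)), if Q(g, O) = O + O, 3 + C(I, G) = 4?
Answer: 118330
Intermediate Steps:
C(I, G) = 1 (C(I, G) = -3 + 4 = 1)
Q(g, O) = 2*O
309*383 + z(C(5, -3), Q(2, 0)) = 309*383 - 17 = 118347 - 17 = 118330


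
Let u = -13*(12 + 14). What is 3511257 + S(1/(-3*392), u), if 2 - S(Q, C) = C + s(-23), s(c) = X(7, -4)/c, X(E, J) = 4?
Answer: 80766735/23 ≈ 3.5116e+6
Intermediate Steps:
s(c) = 4/c
u = -338 (u = -13*26 = -338)
S(Q, C) = 50/23 - C (S(Q, C) = 2 - (C + 4/(-23)) = 2 - (C + 4*(-1/23)) = 2 - (C - 4/23) = 2 - (-4/23 + C) = 2 + (4/23 - C) = 50/23 - C)
3511257 + S(1/(-3*392), u) = 3511257 + (50/23 - 1*(-338)) = 3511257 + (50/23 + 338) = 3511257 + 7824/23 = 80766735/23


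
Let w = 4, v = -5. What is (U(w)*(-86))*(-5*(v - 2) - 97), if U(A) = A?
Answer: 21328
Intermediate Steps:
(U(w)*(-86))*(-5*(v - 2) - 97) = (4*(-86))*(-5*(-5 - 2) - 97) = -344*(-5*(-7) - 97) = -344*(35 - 97) = -344*(-62) = 21328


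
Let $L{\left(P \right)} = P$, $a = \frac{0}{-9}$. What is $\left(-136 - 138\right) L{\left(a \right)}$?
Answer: $0$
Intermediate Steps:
$a = 0$ ($a = 0 \left(- \frac{1}{9}\right) = 0$)
$\left(-136 - 138\right) L{\left(a \right)} = \left(-136 - 138\right) 0 = \left(-274\right) 0 = 0$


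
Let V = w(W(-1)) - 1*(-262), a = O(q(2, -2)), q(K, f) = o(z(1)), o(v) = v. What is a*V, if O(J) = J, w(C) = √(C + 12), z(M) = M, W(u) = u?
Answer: 262 + √11 ≈ 265.32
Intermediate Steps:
w(C) = √(12 + C)
q(K, f) = 1
a = 1
V = 262 + √11 (V = √(12 - 1) - 1*(-262) = √11 + 262 = 262 + √11 ≈ 265.32)
a*V = 1*(262 + √11) = 262 + √11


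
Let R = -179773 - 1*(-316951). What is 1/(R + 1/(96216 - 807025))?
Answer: 710809/97507357001 ≈ 7.2898e-6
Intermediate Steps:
R = 137178 (R = -179773 + 316951 = 137178)
1/(R + 1/(96216 - 807025)) = 1/(137178 + 1/(96216 - 807025)) = 1/(137178 + 1/(-710809)) = 1/(137178 - 1/710809) = 1/(97507357001/710809) = 710809/97507357001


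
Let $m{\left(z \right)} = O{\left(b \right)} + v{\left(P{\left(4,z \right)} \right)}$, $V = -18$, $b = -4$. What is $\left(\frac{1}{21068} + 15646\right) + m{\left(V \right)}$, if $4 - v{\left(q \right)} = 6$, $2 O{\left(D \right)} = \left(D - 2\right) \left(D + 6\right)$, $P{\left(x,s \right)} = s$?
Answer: $\frac{329461385}{21068} \approx 15638.0$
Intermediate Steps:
$O{\left(D \right)} = \frac{\left(-2 + D\right) \left(6 + D\right)}{2}$ ($O{\left(D \right)} = \frac{\left(D - 2\right) \left(D + 6\right)}{2} = \frac{\left(-2 + D\right) \left(6 + D\right)}{2}$)
$v{\left(q \right)} = -2$ ($v{\left(q \right)} = 4 - 6 = -2$)
$m{\left(z \right)} = -8$ ($m{\left(z \right)} = \left(-6 + \frac{\left(-4\right)^{2}}{2} + 2 \left(-4\right)\right) - 2 = \left(-6 + \frac{1}{2} \cdot 16 - 8\right) - 2 = \left(-6 + 8 - 8\right) - 2 = -6 - 2 = -8$)
$\left(\frac{1}{21068} + 15646\right) + m{\left(V \right)} = \left(\frac{1}{21068} + 15646\right) - 8 = \frac{329629929}{21068} - 8 = \frac{329461385}{21068}$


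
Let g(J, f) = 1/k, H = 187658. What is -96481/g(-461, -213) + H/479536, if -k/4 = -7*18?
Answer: -11659060335803/239768 ≈ -4.8626e+7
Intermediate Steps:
k = 504 (k = -(-28)*18 = -4*(-126) = 504)
g(J, f) = 1/504
-96481/g(-461, -213) + H/479536 = -96481/1/504 + 187658/479536 = -96481*504 + 187658*(1/479536) = -48626424 + 93829/239768 = -11659060335803/239768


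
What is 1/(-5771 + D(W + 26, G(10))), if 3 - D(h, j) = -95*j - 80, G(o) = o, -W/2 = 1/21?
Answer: -1/4738 ≈ -0.00021106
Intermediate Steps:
W = -2/21 ≈ -0.095238
D(h, j) = 83 + 95*j (D(h, j) = 3 - (-95*j - 80) = 3 - (-80 - 95*j) = 3 + (80 + 95*j) = 83 + 95*j)
1/(-5771 + D(W + 26, G(10))) = 1/(-5771 + (83 + 95*10)) = 1/(-5771 + (83 + 950)) = 1/(-5771 + 1033) = 1/(-4738) = -1/4738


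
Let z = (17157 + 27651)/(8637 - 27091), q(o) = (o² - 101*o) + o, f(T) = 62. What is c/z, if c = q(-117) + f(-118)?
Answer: -234836377/22404 ≈ -10482.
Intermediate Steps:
q(o) = o² - 100*o
c = 25451 (c = -117*(-100 - 117) + 62 = -117*(-217) + 62 = 25389 + 62 = 25451)
z = -22404/9227 (z = 44808/(-18454) = 44808*(-1/18454) = -22404/9227 ≈ -2.4281)
c/z = 25451/(-22404/9227) = 25451*(-9227/22404) = -234836377/22404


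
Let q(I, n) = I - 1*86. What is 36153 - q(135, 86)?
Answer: 36104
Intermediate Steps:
q(I, n) = -86 + I (q(I, n) = I - 86 = -86 + I)
36153 - q(135, 86) = 36153 - (-86 + 135) = 36153 - 1*49 = 36153 - 49 = 36104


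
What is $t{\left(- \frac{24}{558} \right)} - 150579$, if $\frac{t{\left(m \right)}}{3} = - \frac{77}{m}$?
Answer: $- \frac{580833}{4} \approx -1.4521 \cdot 10^{5}$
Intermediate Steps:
$t{\left(m \right)} = - \frac{231}{m}$ ($t{\left(m \right)} = 3 \left(- \frac{77}{m}\right) = - \frac{231}{m}$)
$t{\left(- \frac{24}{558} \right)} - 150579 = - \frac{231}{\left(-24\right) \frac{1}{558}} - 150579 = - \frac{231}{- \frac{4}{93}} - 150579 = \left(-231\right) \left(- \frac{93}{4}\right) - 150579 = \frac{21483}{4} - 150579 = - \frac{580833}{4}$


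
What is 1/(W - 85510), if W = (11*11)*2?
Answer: -1/85268 ≈ -1.1728e-5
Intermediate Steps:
W = 242 (W = 121*2 = 242)
1/(W - 85510) = 1/(242 - 85510) = 1/(-85268) = -1/85268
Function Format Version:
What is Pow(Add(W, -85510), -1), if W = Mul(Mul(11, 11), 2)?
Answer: Rational(-1, 85268) ≈ -1.1728e-5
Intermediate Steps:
W = 242 (W = Mul(121, 2) = 242)
Pow(Add(W, -85510), -1) = Pow(Add(242, -85510), -1) = Pow(-85268, -1) = Rational(-1, 85268)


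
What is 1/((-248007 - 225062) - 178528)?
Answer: -1/651597 ≈ -1.5347e-6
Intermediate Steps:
1/((-248007 - 225062) - 178528) = 1/(-473069 - 178528) = 1/(-651597) = -1/651597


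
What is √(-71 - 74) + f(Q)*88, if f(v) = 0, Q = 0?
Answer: I*√145 ≈ 12.042*I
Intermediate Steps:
√(-71 - 74) + f(Q)*88 = √(-71 - 74) + 0*88 = √(-145) + 0 = I*√145 + 0 = I*√145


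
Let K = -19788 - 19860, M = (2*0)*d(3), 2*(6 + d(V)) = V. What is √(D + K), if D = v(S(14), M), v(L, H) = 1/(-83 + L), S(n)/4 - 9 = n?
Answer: I*√356831/3 ≈ 199.12*I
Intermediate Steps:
d(V) = -6 + V/2
S(n) = 36 + 4*n
M = 0 (M = (2*0)*(-6 + (½)*3) = 0*(-6 + 3/2) = 0*(-9/2) = 0)
D = ⅑ (D = 1/(-83 + (36 + 4*14)) = 1/(-83 + (36 + 56)) = 1/(-83 + 92) = 1/9 = ⅑ ≈ 0.11111)
K = -39648
√(D + K) = √(⅑ - 39648) = √(-356831/9) = I*√356831/3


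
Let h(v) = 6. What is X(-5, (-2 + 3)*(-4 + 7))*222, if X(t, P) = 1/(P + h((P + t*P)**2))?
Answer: 74/3 ≈ 24.667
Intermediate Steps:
X(t, P) = 1/(6 + P) (X(t, P) = 1/(P + 6) = 1/(6 + P))
X(-5, (-2 + 3)*(-4 + 7))*222 = 222/(6 + (-2 + 3)*(-4 + 7)) = 222/(6 + 1*3) = 222/(6 + 3) = 222/9 = (1/9)*222 = 74/3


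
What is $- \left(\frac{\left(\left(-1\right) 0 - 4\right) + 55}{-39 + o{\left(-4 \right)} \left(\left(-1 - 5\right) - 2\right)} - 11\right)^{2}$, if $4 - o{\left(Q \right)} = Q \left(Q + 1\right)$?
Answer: $- \frac{50176}{625} \approx -80.282$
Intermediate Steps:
$o{\left(Q \right)} = 4 - Q \left(1 + Q\right)$ ($o{\left(Q \right)} = 4 - Q \left(Q + 1\right) = 4 - Q \left(1 + Q\right)$)
$- \left(\frac{\left(\left(-1\right) 0 - 4\right) + 55}{-39 + o{\left(-4 \right)} \left(\left(-1 - 5\right) - 2\right)} - 11\right)^{2} = - \left(\frac{\left(\left(-1\right) 0 - 4\right) + 55}{-39 + \left(4 - -4 - \left(-4\right)^{2}\right) \left(\left(-1 - 5\right) - 2\right)} - 11\right)^{2} = - \left(\frac{\left(0 - 4\right) + 55}{-39 + \left(4 + 4 - 16\right) \left(-6 - 2\right)} - 11\right)^{2} = - \left(\frac{-4 + 55}{-39 + \left(4 + 4 - 16\right) \left(-8\right)} - 11\right)^{2} = - \left(\frac{51}{-39 - -64} - 11\right)^{2} = - \left(\frac{51}{-39 + 64} - 11\right)^{2} = - \left(\frac{51}{25} - 11\right)^{2} = - \left(- \frac{224}{25}\right)^{2} = \left(-1\right) \frac{50176}{625} = - \frac{50176}{625}$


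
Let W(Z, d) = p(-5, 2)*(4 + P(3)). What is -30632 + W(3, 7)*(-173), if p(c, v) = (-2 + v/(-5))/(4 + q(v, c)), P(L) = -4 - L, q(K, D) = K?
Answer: -154198/5 ≈ -30840.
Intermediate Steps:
p(c, v) = (-2 - v/5)/(4 + v) (p(c, v) = (-2 + v/(-5))/(4 + v) = (-2 + v*(-⅕))/(4 + v) = (-2 - v/5)/(4 + v))
W(Z, d) = 6/5 (W(Z, d) = ((-10 - 1*2)/(5*(4 + 2)))*(4 + (-4 - 1*3)) = ((⅕)*(-10 - 2)/6)*(4 + (-4 - 3)) = ((⅕)*(⅙)*(-12))*(4 - 7) = -⅖*(-3) = 6/5)
-30632 + W(3, 7)*(-173) = -30632 + (6/5)*(-173) = -30632 - 1038/5 = -154198/5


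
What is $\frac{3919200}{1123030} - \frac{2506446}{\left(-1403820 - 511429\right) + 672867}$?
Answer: $\frac{384197879289}{69761612873} \approx 5.5073$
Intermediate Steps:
$\frac{3919200}{1123030} - \frac{2506446}{\left(-1403820 - 511429\right) + 672867} = 3919200 \cdot \frac{1}{1123030} - \frac{2506446}{-1915249 + 672867} = \frac{391920}{112303} - \frac{2506446}{-1242382} = \frac{391920}{112303} - - \frac{1253223}{621191} = \frac{391920}{112303} + \frac{1253223}{621191} = \frac{384197879289}{69761612873}$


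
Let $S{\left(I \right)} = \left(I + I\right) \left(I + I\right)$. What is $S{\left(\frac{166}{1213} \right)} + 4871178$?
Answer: $\frac{7167300412906}{1471369} \approx 4.8712 \cdot 10^{6}$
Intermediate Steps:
$S{\left(I \right)} = 4 I^{2}$ ($S{\left(I \right)} = 2 I 2 I = 4 I^{2}$)
$S{\left(\frac{166}{1213} \right)} + 4871178 = 4 \left(\frac{166}{1213}\right)^{2} + 4871178 = 4 \cdot \frac{27556}{1471369} + 4871178 = \frac{110224}{1471369} + 4871178 = \frac{7167300412906}{1471369}$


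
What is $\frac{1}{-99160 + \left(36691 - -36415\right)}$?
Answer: $- \frac{1}{26054} \approx -3.8382 \cdot 10^{-5}$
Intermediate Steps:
$\frac{1}{-99160 + \left(36691 - -36415\right)} = \frac{1}{-99160 + \left(36691 + 36415\right)} = \frac{1}{-99160 + 73106} = \frac{1}{-26054} = - \frac{1}{26054}$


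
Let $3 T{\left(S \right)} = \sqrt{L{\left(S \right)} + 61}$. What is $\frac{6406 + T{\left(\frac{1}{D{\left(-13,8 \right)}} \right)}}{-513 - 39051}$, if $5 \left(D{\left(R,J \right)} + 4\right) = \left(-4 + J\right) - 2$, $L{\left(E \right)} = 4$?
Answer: $- \frac{3203}{19782} - \frac{\sqrt{65}}{118692} \approx -0.16198$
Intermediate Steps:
$D{\left(R,J \right)} = - \frac{26}{5} + \frac{J}{5}$ ($D{\left(R,J \right)} = -4 + \frac{\left(-4 + J\right) - 2}{5} = -4 + \frac{-6 + J}{5} = -4 + \left(- \frac{6}{5} + \frac{J}{5}\right) = - \frac{26}{5} + \frac{J}{5}$)
$T{\left(S \right)} = \frac{\sqrt{65}}{3}$ ($T{\left(S \right)} = \frac{\sqrt{4 + 61}}{3} = \frac{\sqrt{65}}{3}$)
$\frac{6406 + T{\left(\frac{1}{D{\left(-13,8 \right)}} \right)}}{-513 - 39051} = \frac{6406 + \frac{\sqrt{65}}{3}}{-513 - 39051} = \frac{6406 + \frac{\sqrt{65}}{3}}{-39564} = \left(6406 + \frac{\sqrt{65}}{3}\right) \left(- \frac{1}{39564}\right) = - \frac{3203}{19782} - \frac{\sqrt{65}}{118692}$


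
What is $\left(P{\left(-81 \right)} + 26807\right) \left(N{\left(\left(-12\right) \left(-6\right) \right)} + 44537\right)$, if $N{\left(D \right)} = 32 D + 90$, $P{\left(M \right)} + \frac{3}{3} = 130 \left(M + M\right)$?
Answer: $269665526$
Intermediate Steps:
$P{\left(M \right)} = -1 + 260 M$ ($P{\left(M \right)} = -1 + 130 \left(M + M\right) = -1 + 130 \cdot 2 M = -1 + 260 M$)
$N{\left(D \right)} = 90 + 32 D$
$\left(P{\left(-81 \right)} + 26807\right) \left(N{\left(\left(-12\right) \left(-6\right) \right)} + 44537\right) = \left(\left(-1 + 260 \left(-81\right)\right) + 26807\right) \left(\left(90 + 32 \left(\left(-12\right) \left(-6\right)\right)\right) + 44537\right) = \left(\left(-1 - 21060\right) + 26807\right) \left(\left(90 + 32 \cdot 72\right) + 44537\right) = \left(-21061 + 26807\right) \left(\left(90 + 2304\right) + 44537\right) = 5746 \left(2394 + 44537\right) = 5746 \cdot 46931 = 269665526$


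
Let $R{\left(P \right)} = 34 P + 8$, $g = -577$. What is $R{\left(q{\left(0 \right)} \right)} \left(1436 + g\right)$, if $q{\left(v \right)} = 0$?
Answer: $6872$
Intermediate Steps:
$R{\left(P \right)} = 8 + 34 P$
$R{\left(q{\left(0 \right)} \right)} \left(1436 + g\right) = \left(8 + 34 \cdot 0\right) \left(1436 - 577\right) = \left(8 + 0\right) 859 = 8 \cdot 859 = 6872$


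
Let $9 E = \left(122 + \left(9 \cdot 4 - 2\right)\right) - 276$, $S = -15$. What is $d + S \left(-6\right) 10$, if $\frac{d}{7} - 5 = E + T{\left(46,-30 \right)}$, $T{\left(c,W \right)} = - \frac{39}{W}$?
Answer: $\frac{25523}{30} \approx 850.77$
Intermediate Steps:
$E = - \frac{40}{3}$ ($E = \frac{\left(122 + \left(9 \cdot 4 - 2\right)\right) - 276}{9} = \frac{\left(122 + \left(36 - 2\right)\right) - 276}{9} = \frac{\left(122 + 34\right) - 276}{9} = \frac{156 - 276}{9} = \frac{1}{9} \left(-120\right) = - \frac{40}{3} \approx -13.333$)
$d = - \frac{1477}{30}$ ($d = 35 + 7 \left(- \frac{40}{3} - \frac{39}{-30}\right) = 35 + 7 \left(- \frac{40}{3} - - \frac{13}{10}\right) = 35 + 7 \left(- \frac{40}{3} + \frac{13}{10}\right) = 35 + 7 \left(- \frac{361}{30}\right) = 35 - \frac{2527}{30} = - \frac{1477}{30} \approx -49.233$)
$d + S \left(-6\right) 10 = - \frac{1477}{30} + \left(-15\right) \left(-6\right) 10 = - \frac{1477}{30} + 90 \cdot 10 = - \frac{1477}{30} + 900 = \frac{25523}{30}$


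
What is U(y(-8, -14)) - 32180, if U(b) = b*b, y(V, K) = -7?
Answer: -32131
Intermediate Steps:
U(b) = b²
U(y(-8, -14)) - 32180 = (-7)² - 32180 = 49 - 32180 = -32131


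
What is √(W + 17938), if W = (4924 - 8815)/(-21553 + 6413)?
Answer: √1027950023635/7570 ≈ 133.93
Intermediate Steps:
W = 3891/15140 (W = -3891/(-15140) = -3891*(-1/15140) = 3891/15140 ≈ 0.25700)
√(W + 17938) = √(3891/15140 + 17938) = √(271585211/15140) = √1027950023635/7570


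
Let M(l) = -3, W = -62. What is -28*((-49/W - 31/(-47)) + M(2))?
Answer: 63238/1457 ≈ 43.403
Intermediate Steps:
-28*((-49/W - 31/(-47)) + M(2)) = -28*((-49/(-62) - 31/(-47)) - 3) = -28*((-49*(-1/62) - 31*(-1/47)) - 3) = -28*((49/62 + 31/47) - 3) = -28*(4225/2914 - 3) = -28*(-4517/2914) = 63238/1457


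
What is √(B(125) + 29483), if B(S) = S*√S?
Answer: √(29483 + 625*√5) ≈ 175.73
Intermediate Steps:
B(S) = S^(3/2)
√(B(125) + 29483) = √(125^(3/2) + 29483) = √(625*√5 + 29483) = √(29483 + 625*√5)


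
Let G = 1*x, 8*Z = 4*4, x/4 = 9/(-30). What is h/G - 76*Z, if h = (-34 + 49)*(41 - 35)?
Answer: -227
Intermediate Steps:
x = -6/5 (x = 4*(9/(-30)) = 4*(9*(-1/30)) = 4*(-3/10) = -6/5 ≈ -1.2000)
Z = 2 (Z = (4*4)/8 = (⅛)*16 = 2)
h = 90 (h = 15*6 = 90)
G = -6/5 (G = 1*(-6/5) = -6/5 ≈ -1.2000)
h/G - 76*Z = 90/(-6/5) - 76*2 = 90*(-⅚) - 152 = -75 - 152 = -227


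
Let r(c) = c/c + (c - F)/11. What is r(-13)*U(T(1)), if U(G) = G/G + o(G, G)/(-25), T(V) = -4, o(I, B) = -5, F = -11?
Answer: 54/55 ≈ 0.98182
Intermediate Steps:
r(c) = 2 + c/11 (r(c) = c/c + (c - 1*(-11))/11 = 1 + (c + 11)*(1/11) = 1 + (11 + c)*(1/11) = 1 + (1 + c/11) = 2 + c/11)
U(G) = 6/5 (U(G) = G/G - 5/(-25) = 1 - 5*(-1/25) = 1 + ⅕ = 6/5)
r(-13)*U(T(1)) = (2 + (1/11)*(-13))*(6/5) = (2 - 13/11)*(6/5) = (9/11)*(6/5) = 54/55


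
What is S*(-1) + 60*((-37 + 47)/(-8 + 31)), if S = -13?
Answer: 899/23 ≈ 39.087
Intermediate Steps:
S*(-1) + 60*((-37 + 47)/(-8 + 31)) = -13*(-1) + 60*((-37 + 47)/(-8 + 31)) = 13 + 60*(10/23) = 13 + 600/23 = 899/23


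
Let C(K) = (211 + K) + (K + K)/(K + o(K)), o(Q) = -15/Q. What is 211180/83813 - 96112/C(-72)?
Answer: -13828207786948/20362619789 ≈ -679.10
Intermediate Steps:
C(K) = 211 + K + 2*K/(K - 15/K) (C(K) = (211 + K) + (K + K)/(K - 15/K) = (211 + K) + (2*K)/(K - 15/K) = (211 + K) + 2*K/(K - 15/K) = 211 + K + 2*K/(K - 15/K))
211180/83813 - 96112/C(-72) = 211180/83813 - 96112*(-15 + (-72)**2)/(-3165 - 72*(-15 + (-72)**2 + 213*(-72))) = 211180*(1/83813) - 96112*(-15 + 5184)/(-3165 - 72*(-15 + 5184 - 15336)) = 211180/83813 - 96112*5169/(-3165 - 72*(-10167)) = 211180/83813 - 96112*5169/(-3165 + 732024) = 211180/83813 - 96112/((1/5169)*728859) = 211180/83813 - 96112/242953/1723 = 211180/83813 - 96112*1723/242953 = 211180/83813 - 165600976/242953 = -13828207786948/20362619789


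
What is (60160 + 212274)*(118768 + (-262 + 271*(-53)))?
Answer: 28372094062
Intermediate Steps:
(60160 + 212274)*(118768 + (-262 + 271*(-53))) = 272434*(118768 + (-262 - 14363)) = 272434*(118768 - 14625) = 272434*104143 = 28372094062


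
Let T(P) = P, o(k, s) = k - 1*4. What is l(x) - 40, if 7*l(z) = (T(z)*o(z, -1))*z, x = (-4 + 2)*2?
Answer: -408/7 ≈ -58.286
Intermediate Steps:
o(k, s) = -4 + k (o(k, s) = k - 4 = -4 + k)
x = -4 (x = -2*2 = -4)
l(z) = z²*(-4 + z)/7 (l(z) = ((z*(-4 + z))*z)/7 = (z²*(-4 + z))/7 = z²*(-4 + z)/7)
l(x) - 40 = (⅐)*(-4)²*(-4 - 4) - 40 = (⅐)*16*(-8) - 40 = -128/7 - 40 = -408/7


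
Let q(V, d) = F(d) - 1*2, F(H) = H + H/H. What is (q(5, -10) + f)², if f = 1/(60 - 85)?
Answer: 76176/625 ≈ 121.88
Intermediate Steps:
F(H) = 1 + H (F(H) = H + 1 = 1 + H)
q(V, d) = -1 + d (q(V, d) = (1 + d) - 1*2 = (1 + d) - 2 = -1 + d)
f = -1/25 (f = 1/(-25) = -1/25 ≈ -0.040000)
(q(5, -10) + f)² = ((-1 - 10) - 1/25)² = (-11 - 1/25)² = (-276/25)² = 76176/625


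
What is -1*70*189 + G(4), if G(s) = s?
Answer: -13226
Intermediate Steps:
-1*70*189 + G(4) = -1*70*189 + 4 = -70*189 + 4 = -13230 + 4 = -13226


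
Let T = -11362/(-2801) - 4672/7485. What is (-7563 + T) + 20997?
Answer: 281722283788/20965485 ≈ 13437.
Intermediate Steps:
T = 71958298/20965485 (T = -11362*(-1/2801) - 4672*1/7485 = 11362/2801 - 4672/7485 = 71958298/20965485 ≈ 3.4322)
(-7563 + T) + 20997 = (-7563 + 71958298/20965485) + 20997 = -158490004757/20965485 + 20997 = 281722283788/20965485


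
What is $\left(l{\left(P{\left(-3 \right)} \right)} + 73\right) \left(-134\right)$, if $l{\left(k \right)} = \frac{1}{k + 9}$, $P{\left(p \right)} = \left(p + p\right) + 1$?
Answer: $- \frac{19631}{2} \approx -9815.5$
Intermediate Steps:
$P{\left(p \right)} = 1 + 2 p$ ($P{\left(p \right)} = 2 p + 1 = 1 + 2 p$)
$l{\left(k \right)} = \frac{1}{9 + k}$
$\left(l{\left(P{\left(-3 \right)} \right)} + 73\right) \left(-134\right) = \left(\frac{1}{9 + \left(1 + 2 \left(-3\right)\right)} + 73\right) \left(-134\right) = \left(\frac{1}{9 + \left(1 - 6\right)} + 73\right) \left(-134\right) = \left(\frac{1}{9 - 5} + 73\right) \left(-134\right) = \left(\frac{1}{4} + 73\right) \left(-134\right) = \frac{293}{4} \left(-134\right) = - \frac{19631}{2}$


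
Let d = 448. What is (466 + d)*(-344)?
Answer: -314416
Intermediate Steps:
(466 + d)*(-344) = (466 + 448)*(-344) = 914*(-344) = -314416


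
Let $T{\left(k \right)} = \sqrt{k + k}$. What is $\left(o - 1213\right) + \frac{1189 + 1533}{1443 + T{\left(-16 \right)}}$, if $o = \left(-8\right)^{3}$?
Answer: $\frac{- 6900 \sqrt{2} + 2486453 i}{- 1443 i + 4 \sqrt{2}} \approx -1723.1 - 0.0073948 i$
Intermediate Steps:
$T{\left(k \right)} = \sqrt{2} \sqrt{k}$ ($T{\left(k \right)} = \sqrt{2 k} = \sqrt{2} \sqrt{k}$)
$o = -512$
$\left(o - 1213\right) + \frac{1189 + 1533}{1443 + T{\left(-16 \right)}} = \left(-512 - 1213\right) + \frac{1189 + 1533}{1443 + \sqrt{2} \sqrt{-16}} = -1725 + \frac{2722}{1443 + \sqrt{2} \cdot 4 i} = -1725 + \frac{2722}{1443 + 4 i \sqrt{2}}$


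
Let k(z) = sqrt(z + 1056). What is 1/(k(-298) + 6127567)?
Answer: 6127567/37547077338731 - sqrt(758)/37547077338731 ≈ 1.6320e-7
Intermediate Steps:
k(z) = sqrt(1056 + z)
1/(k(-298) + 6127567) = 1/(sqrt(1056 - 298) + 6127567) = 1/(sqrt(758) + 6127567) = 1/(6127567 + sqrt(758))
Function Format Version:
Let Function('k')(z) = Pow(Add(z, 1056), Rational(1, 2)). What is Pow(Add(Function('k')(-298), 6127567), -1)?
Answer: Add(Rational(6127567, 37547077338731), Mul(Rational(-1, 37547077338731), Pow(758, Rational(1, 2)))) ≈ 1.6320e-7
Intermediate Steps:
Function('k')(z) = Pow(Add(1056, z), Rational(1, 2))
Pow(Add(Function('k')(-298), 6127567), -1) = Pow(Add(Pow(Add(1056, -298), Rational(1, 2)), 6127567), -1) = Pow(Add(Pow(758, Rational(1, 2)), 6127567), -1) = Pow(Add(6127567, Pow(758, Rational(1, 2))), -1)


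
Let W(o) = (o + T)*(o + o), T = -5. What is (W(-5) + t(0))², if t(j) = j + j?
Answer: 10000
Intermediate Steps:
t(j) = 2*j
W(o) = 2*o*(-5 + o) (W(o) = (o - 5)*(o + o) = (-5 + o)*(2*o) = 2*o*(-5 + o))
(W(-5) + t(0))² = (2*(-5)*(-5 - 5) + 2*0)² = (2*(-5)*(-10) + 0)² = (100 + 0)² = 100² = 10000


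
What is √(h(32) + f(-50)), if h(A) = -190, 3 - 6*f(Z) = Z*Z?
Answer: I*√21822/6 ≈ 24.62*I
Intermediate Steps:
f(Z) = ½ - Z²/6 (f(Z) = ½ - Z*Z/6 = ½ - Z²/6)
√(h(32) + f(-50)) = √(-190 + (½ - ⅙*(-50)²)) = √(-190 + (½ - ⅙*2500)) = √(-190 + (½ - 1250/3)) = √(-190 - 2497/6) = √(-3637/6) = I*√21822/6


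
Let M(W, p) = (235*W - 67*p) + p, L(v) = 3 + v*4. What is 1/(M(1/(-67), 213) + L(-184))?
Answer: -67/991232 ≈ -6.7593e-5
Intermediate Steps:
L(v) = 3 + 4*v
M(W, p) = -66*p + 235*W (M(W, p) = (-67*p + 235*W) + p = -66*p + 235*W)
1/(M(1/(-67), 213) + L(-184)) = 1/((-66*213 + 235/(-67)) + (3 + 4*(-184))) = 1/((-14058 + 235*(-1/67)) + (3 - 736)) = 1/((-14058 - 235/67) - 733) = 1/(-942121/67 - 733) = 1/(-991232/67) = -67/991232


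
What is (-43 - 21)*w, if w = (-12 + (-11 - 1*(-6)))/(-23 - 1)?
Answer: -136/3 ≈ -45.333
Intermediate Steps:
w = 17/24 (w = (-12 + (-11 + 6))/(-24) = (-12 - 5)*(-1/24) = -17*(-1/24) = 17/24 ≈ 0.70833)
(-43 - 21)*w = (-43 - 21)*(17/24) = -64*17/24 = -136/3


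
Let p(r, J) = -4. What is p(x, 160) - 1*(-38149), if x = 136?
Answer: 38145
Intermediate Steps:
p(x, 160) - 1*(-38149) = -4 - 1*(-38149) = -4 + 38149 = 38145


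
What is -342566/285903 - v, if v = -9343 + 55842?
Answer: -13294546163/285903 ≈ -46500.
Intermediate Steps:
v = 46499
-342566/285903 - v = -342566/285903 - 1*46499 = -342566*1/285903 - 46499 = -342566/285903 - 46499 = -13294546163/285903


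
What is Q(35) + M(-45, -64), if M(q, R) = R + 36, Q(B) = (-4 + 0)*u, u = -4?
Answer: -12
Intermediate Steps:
Q(B) = 16 (Q(B) = (-4 + 0)*(-4) = -4*(-4) = 16)
M(q, R) = 36 + R
Q(35) + M(-45, -64) = 16 + (36 - 64) = 16 - 28 = -12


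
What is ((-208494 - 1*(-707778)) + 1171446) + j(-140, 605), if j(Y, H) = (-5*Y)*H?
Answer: 2094230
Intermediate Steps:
j(Y, H) = -5*H*Y
((-208494 - 1*(-707778)) + 1171446) + j(-140, 605) = ((-208494 - 1*(-707778)) + 1171446) - 5*605*(-140) = ((-208494 + 707778) + 1171446) + 423500 = (499284 + 1171446) + 423500 = 1670730 + 423500 = 2094230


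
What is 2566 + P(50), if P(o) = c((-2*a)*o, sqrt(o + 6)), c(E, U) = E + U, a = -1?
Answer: 2666 + 2*sqrt(14) ≈ 2673.5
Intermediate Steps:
P(o) = sqrt(6 + o) + 2*o (P(o) = (-2*(-1))*o + sqrt(o + 6) = 2*o + sqrt(6 + o) = sqrt(6 + o) + 2*o)
2566 + P(50) = 2566 + (sqrt(6 + 50) + 2*50) = 2566 + (sqrt(56) + 100) = 2566 + (2*sqrt(14) + 100) = 2566 + (100 + 2*sqrt(14)) = 2666 + 2*sqrt(14)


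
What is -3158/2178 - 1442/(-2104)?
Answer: -875939/1145628 ≈ -0.76459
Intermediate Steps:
-3158/2178 - 1442/(-2104) = -3158*1/2178 - 1442*(-1/2104) = -1579/1089 + 721/1052 = -875939/1145628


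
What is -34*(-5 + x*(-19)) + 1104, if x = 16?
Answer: 11610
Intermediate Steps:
-34*(-5 + x*(-19)) + 1104 = -34*(-5 + 16*(-19)) + 1104 = -34*(-5 - 304) + 1104 = -34*(-309) + 1104 = 10506 + 1104 = 11610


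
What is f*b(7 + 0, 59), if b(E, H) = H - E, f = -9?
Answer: -468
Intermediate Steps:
f*b(7 + 0, 59) = -9*(59 - (7 + 0)) = -9*(59 - 1*7) = -9*(59 - 7) = -9*52 = -468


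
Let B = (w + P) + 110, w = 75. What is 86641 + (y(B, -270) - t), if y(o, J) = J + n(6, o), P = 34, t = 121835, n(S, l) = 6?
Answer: -35458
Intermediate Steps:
B = 219 (B = (75 + 34) + 110 = 109 + 110 = 219)
y(o, J) = 6 + J (y(o, J) = J + 6 = 6 + J)
86641 + (y(B, -270) - t) = 86641 + ((6 - 270) - 1*121835) = 86641 + (-264 - 121835) = 86641 - 122099 = -35458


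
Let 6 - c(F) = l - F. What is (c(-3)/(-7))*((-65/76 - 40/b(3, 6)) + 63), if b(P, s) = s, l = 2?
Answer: -1807/228 ≈ -7.9254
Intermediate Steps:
c(F) = 4 + F (c(F) = 6 - (2 - F) = 6 + (-2 + F) = 4 + F)
(c(-3)/(-7))*((-65/76 - 40/b(3, 6)) + 63) = ((4 - 3)/(-7))*((-65/76 - 40/6) + 63) = (1*(-1/7))*((-65*1/76 - 40*1/6) + 63) = -((-65/76 - 20/3) + 63)/7 = -(-1715/228 + 63)/7 = -1/7*12649/228 = -1807/228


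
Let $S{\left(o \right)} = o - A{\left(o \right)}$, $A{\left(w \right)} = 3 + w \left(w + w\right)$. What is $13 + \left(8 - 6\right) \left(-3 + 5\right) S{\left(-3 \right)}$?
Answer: $-83$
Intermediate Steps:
$A{\left(w \right)} = 3 + 2 w^{2}$ ($A{\left(w \right)} = 3 + w 2 w = 3 + 2 w^{2}$)
$S{\left(o \right)} = -3 + o - 2 o^{2}$ ($S{\left(o \right)} = o - \left(3 + 2 o^{2}\right) = -3 + o - 2 o^{2}$)
$13 + \left(8 - 6\right) \left(-3 + 5\right) S{\left(-3 \right)} = 13 + \left(8 - 6\right) \left(-3 + 5\right) \left(-3 - 3 - 2 \left(-3\right)^{2}\right) = 13 + 2 \cdot 2 \left(-3 - 3 - 18\right) = 13 + 4 \left(-3 - 3 - 18\right) = 13 + 4 \left(-24\right) = 13 - 96 = -83$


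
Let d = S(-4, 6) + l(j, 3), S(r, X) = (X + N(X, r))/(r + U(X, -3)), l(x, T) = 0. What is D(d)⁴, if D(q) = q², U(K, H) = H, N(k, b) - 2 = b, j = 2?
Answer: 65536/5764801 ≈ 0.011368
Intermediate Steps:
N(k, b) = 2 + b
S(r, X) = (2 + X + r)/(-3 + r) (S(r, X) = (X + (2 + r))/(r - 3) = (2 + X + r)/(-3 + r))
d = -4/7 (d = (2 + 6 - 4)/(-3 - 4) + 0 = 4/(-7) + 0 = -⅐*4 + 0 = -4/7 + 0 = -4/7 ≈ -0.57143)
D(d)⁴ = ((-4/7)²)⁴ = (16/49)⁴ = 65536/5764801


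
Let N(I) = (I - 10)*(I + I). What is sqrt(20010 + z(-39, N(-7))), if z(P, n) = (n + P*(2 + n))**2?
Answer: sqrt(83230894) ≈ 9123.1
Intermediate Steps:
N(I) = 2*I*(-10 + I) (N(I) = (-10 + I)*(2*I) = 2*I*(-10 + I))
sqrt(20010 + z(-39, N(-7))) = sqrt(20010 + (2*(-7)*(-10 - 7) + 2*(-39) - 78*(-7)*(-10 - 7))**2) = sqrt(20010 + (2*(-7)*(-17) - 78 - 78*(-7)*(-17))**2) = sqrt(20010 + (238 - 78 - 39*238)**2) = sqrt(20010 + (238 - 78 - 9282)**2) = sqrt(20010 + (-9122)**2) = sqrt(20010 + 83210884) = sqrt(83230894)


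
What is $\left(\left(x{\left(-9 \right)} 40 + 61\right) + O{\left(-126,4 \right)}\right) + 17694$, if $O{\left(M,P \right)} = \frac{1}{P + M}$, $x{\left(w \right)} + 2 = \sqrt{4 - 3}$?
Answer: $\frac{2161229}{122} \approx 17715.0$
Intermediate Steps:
$x{\left(w \right)} = -1$ ($x{\left(w \right)} = -2 + \sqrt{4 - 3} = -2 + \sqrt{1} = -2 + 1 = -1$)
$O{\left(M,P \right)} = \frac{1}{M + P}$
$\left(\left(x{\left(-9 \right)} 40 + 61\right) + O{\left(-126,4 \right)}\right) + 17694 = \left(\left(\left(-1\right) 40 + 61\right) + \frac{1}{-126 + 4}\right) + 17694 = \left(\left(-40 + 61\right) + \frac{1}{-122}\right) + 17694 = \left(21 - \frac{1}{122}\right) + 17694 = \frac{2561}{122} + 17694 = \frac{2161229}{122}$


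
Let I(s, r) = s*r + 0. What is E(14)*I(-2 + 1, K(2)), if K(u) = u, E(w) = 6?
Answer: -12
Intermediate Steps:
I(s, r) = r*s (I(s, r) = r*s + 0 = r*s)
E(14)*I(-2 + 1, K(2)) = 6*(2*(-2 + 1)) = 6*(2*(-1)) = 6*(-2) = -12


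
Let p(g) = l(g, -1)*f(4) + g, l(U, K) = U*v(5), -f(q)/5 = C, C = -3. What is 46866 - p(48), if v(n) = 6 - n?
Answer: 46098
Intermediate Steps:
f(q) = 15 (f(q) = -5*(-3) = 15)
l(U, K) = U (l(U, K) = U*(6 - 1*5) = U*(6 - 5) = U*1 = U)
p(g) = 16*g (p(g) = g*15 + g = 15*g + g = 16*g)
46866 - p(48) = 46866 - 16*48 = 46866 - 1*768 = 46866 - 768 = 46098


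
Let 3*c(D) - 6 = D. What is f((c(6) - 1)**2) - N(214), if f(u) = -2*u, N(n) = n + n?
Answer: -446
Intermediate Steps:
c(D) = 2 + D/3
N(n) = 2*n
f((c(6) - 1)**2) - N(214) = -2*((2 + (1/3)*6) - 1)**2 - 2*214 = -2*((2 + 2) - 1)**2 - 1*428 = -2*(4 - 1)**2 - 428 = -2*3**2 - 428 = -2*9 - 428 = -18 - 428 = -446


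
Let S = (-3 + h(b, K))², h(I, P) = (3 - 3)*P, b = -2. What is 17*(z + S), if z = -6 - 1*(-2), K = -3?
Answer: 85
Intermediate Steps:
h(I, P) = 0 (h(I, P) = 0*P = 0)
z = -4 (z = -6 + 2 = -4)
S = 9 (S = (-3 + 0)² = (-3)² = 9)
17*(z + S) = 17*(-4 + 9) = 17*5 = 85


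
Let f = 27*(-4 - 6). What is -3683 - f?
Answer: -3413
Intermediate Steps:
f = -270 (f = 27*(-10) = -270)
-3683 - f = -3683 - 1*(-270) = -3683 + 270 = -3413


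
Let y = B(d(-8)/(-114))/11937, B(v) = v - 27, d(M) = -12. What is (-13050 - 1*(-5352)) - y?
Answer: -1745928983/226803 ≈ -7698.0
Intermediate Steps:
B(v) = -27 + v
y = -511/226803 (y = (-27 - 12/(-114))/11937 = (-27 - 12*(-1/114))*(1/11937) = (-27 + 2/19)*(1/11937) = -511/19*1/11937 = -511/226803 ≈ -0.0022531)
(-13050 - 1*(-5352)) - y = (-13050 - 1*(-5352)) - 1*(-511/226803) = (-13050 + 5352) + 511/226803 = -7698 + 511/226803 = -1745928983/226803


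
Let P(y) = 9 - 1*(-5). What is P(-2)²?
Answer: 196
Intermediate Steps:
P(y) = 14 (P(y) = 9 + 5 = 14)
P(-2)² = 14² = 196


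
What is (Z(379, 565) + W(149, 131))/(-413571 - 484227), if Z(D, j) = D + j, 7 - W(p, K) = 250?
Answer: -701/897798 ≈ -0.00078080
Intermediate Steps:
W(p, K) = -243 (W(p, K) = 7 - 1*250 = 7 - 250 = -243)
(Z(379, 565) + W(149, 131))/(-413571 - 484227) = ((379 + 565) - 243)/(-413571 - 484227) = (944 - 243)/(-897798) = 701*(-1/897798) = -701/897798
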